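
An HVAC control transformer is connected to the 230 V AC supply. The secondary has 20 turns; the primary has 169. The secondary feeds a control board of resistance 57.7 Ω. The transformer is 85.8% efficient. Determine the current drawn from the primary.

I_p ≈ 0.0651 A

V_s = 230 × 20/169 = 27.219 V.
I_s = V_s/R = 27.219/57.7 = 0.47173 A.
P_out = V_s I_s = 27.219 × 0.47173 = 12.840 W.
P_in = P_out/η = 12.840/0.858 = 14.965 W.
I_p = P_in/V_p = 14.965/230 = 0.0651 A.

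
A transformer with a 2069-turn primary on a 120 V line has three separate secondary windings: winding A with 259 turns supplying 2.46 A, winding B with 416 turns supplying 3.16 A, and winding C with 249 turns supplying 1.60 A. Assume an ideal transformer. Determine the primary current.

V_A = 120 × 259/2069 = 15.022 V; V_B = 120 × 416/2069 = 24.128 V; V_C = 120 × 249/2069 = 14.442 V.
P_out = V_A I_A + V_B I_B + V_C I_C = 15.022×2.46 + 24.128×3.16 + 14.442×1.60 = 36.954 + 76.243 + 23.107 = 136.30 W.
Ideal ⇒ P_in = P_out, so I_p = P_out/V_p = 136.30/120 = 1.14 A.

I_p ≈ 1.14 A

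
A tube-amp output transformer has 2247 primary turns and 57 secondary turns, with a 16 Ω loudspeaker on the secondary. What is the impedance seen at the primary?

Z_p = (N_p/N_s)² × Z_s = (2247/57)² × 16 = 24900 Ω.

Z_p ≈ 24900 Ω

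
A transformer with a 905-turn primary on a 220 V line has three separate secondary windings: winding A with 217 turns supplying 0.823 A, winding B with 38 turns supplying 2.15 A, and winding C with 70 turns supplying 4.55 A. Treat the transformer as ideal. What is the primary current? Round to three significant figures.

V_A = 220 × 217/905 = 52.751 V; V_B = 220 × 38/905 = 9.2376 V; V_C = 220 × 70/905 = 17.017 V.
P_out = V_A I_A + V_B I_B + V_C I_C = 52.751×0.823 + 9.2376×2.15 + 17.017×4.55 = 43.414 + 19.861 + 77.425 = 140.70 W.
Ideal ⇒ P_in = P_out, so I_p = P_out/V_p = 140.70/220 = 0.640 A.

I_p ≈ 0.640 A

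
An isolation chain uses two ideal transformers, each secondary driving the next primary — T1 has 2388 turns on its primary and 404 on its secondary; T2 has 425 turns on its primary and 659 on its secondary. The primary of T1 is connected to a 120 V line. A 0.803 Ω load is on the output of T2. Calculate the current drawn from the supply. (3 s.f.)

Secondary of T1: V = 120.00 × 404/2388 = 20.302 V.
Secondary of T2: V = 20.302 × 659/425 = 31.479 V.
I_load = 31.479/0.803 = 39.202 A, so P_out = 31.479 × 39.202 = 1234.1 W.
All ideal ⇒ P_in = P_out, so I_supply = 1234.1/120 = 10.3 A.

I_supply ≈ 10.3 A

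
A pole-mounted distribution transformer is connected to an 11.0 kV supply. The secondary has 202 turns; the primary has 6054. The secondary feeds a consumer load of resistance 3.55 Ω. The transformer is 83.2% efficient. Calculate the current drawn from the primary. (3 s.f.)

I_p ≈ 4.15 A

V_s = 11000 × 202/6054 = 367.03 V.
I_s = V_s/R = 367.03/3.55 = 103.39 A.
P_out = V_s I_s = 367.03 × 103.39 = 37947 W.
P_in = P_out/η = 37947/0.832 = 45609 W.
I_p = P_in/V_p = 45609/11000 = 4.15 A.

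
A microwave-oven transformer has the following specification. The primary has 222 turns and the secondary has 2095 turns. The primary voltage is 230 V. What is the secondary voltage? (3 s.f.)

V_s/V_p = N_s/N_p, so V_s = 230 × 2095/222 = 2170 V.

V_s ≈ 2170 V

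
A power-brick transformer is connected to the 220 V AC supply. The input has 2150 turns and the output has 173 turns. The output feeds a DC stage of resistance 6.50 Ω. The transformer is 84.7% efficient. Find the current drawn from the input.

I_in ≈ 0.259 A

V_out = 220 × 173/2150 = 17.702 V.
I_out = V_out/R = 17.702/6.50 = 2.7234 A.
P_out = V_out I_out = 17.702 × 2.7234 = 48.211 W.
P_in = P_out/η = 48.211/0.847 = 56.920 W.
I_in = P_in/V_in = 56.920/220 = 0.259 A.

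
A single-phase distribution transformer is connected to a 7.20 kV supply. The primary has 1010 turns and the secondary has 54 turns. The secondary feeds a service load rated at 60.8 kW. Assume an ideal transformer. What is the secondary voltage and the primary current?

V_s ≈ 385 V, I_p ≈ 8.44 A

V_s = V_p × N_s/N_p = 7200 × 54/1010 = 384.95 V.
I_s = P/V_s = 60800/384.95 = 157.94 A.
I_p = I_s × N_s/N_p = 157.94 × 54/1010 = 8.44 A.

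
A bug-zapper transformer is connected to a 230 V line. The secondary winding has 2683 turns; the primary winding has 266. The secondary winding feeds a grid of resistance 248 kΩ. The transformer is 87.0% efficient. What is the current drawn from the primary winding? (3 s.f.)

V_s = 230 × 2683/266 = 2319.9 V.
I_s = V_s/R = 2319.9/248000 = 0.0093544 A.
P_out = V_s I_s = 2319.9 × 0.0093544 = 21.701 W.
P_in = P_out/η = 21.701/0.870 = 24.944 W.
I_p = P_in/V_p = 24.944/230 = 0.108 A.

I_p ≈ 0.108 A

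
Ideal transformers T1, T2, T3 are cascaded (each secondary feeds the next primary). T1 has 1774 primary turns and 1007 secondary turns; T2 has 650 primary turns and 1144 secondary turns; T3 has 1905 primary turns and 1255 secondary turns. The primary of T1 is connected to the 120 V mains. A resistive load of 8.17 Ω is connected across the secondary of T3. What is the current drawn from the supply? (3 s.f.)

I_supply ≈ 6.36 A

Secondary of T1: V = 120.00 × 1007/1774 = 68.117 V.
Secondary of T2: V = 68.117 × 1144/650 = 119.89 V.
Secondary of T3: V = 119.89 × 1255/1905 = 78.980 V.
I_load = 78.980/8.17 = 9.6671 A, so P_out = 78.980 × 9.6671 = 763.51 W.
All ideal ⇒ P_in = P_out, so I_supply = 763.51/120 = 6.36 A.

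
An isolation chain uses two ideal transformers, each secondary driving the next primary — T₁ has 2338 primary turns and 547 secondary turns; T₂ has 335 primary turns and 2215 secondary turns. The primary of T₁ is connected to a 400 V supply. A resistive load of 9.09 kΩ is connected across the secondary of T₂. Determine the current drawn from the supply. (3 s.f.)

After T₁: V = 400.00 × 547/2338 = 93.584 V.
After T₂: V = 93.584 × 2215/335 = 618.77 V.
I_load = 618.77/9090 = 0.068072 A, so P_out = 618.77 × 0.068072 = 42.121 W.
All ideal ⇒ P_in = P_out, so I_supply = 42.121/400 = 0.105 A.

I_supply ≈ 0.105 A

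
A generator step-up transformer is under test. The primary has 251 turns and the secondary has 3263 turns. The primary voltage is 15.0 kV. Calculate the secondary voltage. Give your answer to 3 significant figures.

V_s ≈ 195000 V

V_s/V_p = N_s/N_p, so V_s = 15000 × 3263/251 = 195000 V.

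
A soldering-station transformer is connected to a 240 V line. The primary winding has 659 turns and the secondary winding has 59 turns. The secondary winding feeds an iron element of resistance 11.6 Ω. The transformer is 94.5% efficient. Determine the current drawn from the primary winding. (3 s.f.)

V_s = 240 × 59/659 = 21.487 V.
I_s = V_s/R = 21.487/11.6 = 1.8523 A.
P_out = V_s I_s = 21.487 × 1.8523 = 39.801 W.
P_in = P_out/η = 39.801/0.945 = 42.118 W.
I_p = P_in/V_p = 42.118/240 = 0.175 A.

I_p ≈ 0.175 A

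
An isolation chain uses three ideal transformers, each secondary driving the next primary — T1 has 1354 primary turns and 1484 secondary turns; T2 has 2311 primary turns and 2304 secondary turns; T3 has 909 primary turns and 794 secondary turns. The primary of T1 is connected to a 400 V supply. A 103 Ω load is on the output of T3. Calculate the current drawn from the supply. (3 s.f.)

After T1: V = 400.00 × 1484/1354 = 438.40 V.
After T2: V = 438.40 × 2304/2311 = 437.08 V.
After T3: V = 437.08 × 794/909 = 381.78 V.
I_load = 381.78/103 = 3.7066 A, so P_out = 381.78 × 3.7066 = 1415.1 W.
All ideal ⇒ P_in = P_out, so I_supply = 1415.1/400 = 3.54 A.

I_supply ≈ 3.54 A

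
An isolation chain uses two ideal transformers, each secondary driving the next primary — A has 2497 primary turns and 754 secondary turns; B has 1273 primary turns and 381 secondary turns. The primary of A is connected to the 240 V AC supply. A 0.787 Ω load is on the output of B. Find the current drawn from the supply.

Secondary of A: V = 240.00 × 754/2497 = 72.471 V.
Secondary of B: V = 72.471 × 381/1273 = 21.690 V.
I_load = 21.690/0.787 = 27.560 A, so P_out = 21.690 × 27.560 = 597.79 W.
All ideal ⇒ P_in = P_out, so I_supply = 597.79/240 = 2.49 A.

I_supply ≈ 2.49 A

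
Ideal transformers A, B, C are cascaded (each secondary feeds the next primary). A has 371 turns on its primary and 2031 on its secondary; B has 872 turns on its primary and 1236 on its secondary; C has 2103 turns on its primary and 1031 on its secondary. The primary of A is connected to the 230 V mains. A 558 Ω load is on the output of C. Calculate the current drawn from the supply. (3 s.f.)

After A: V = 230.00 × 2031/371 = 1259.1 V.
After B: V = 1259.1 × 1236/872 = 1784.7 V.
After C: V = 1784.7 × 1031/2103 = 874.95 V.
I_load = 874.95/558 = 1.5680 A, so P_out = 874.95 × 1.5680 = 1371.9 W.
All ideal ⇒ P_in = P_out, so I_supply = 1371.9/230 = 5.96 A.

I_supply ≈ 5.96 A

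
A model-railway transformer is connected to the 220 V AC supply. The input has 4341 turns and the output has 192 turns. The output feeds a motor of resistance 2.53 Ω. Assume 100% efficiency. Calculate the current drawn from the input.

I_in ≈ 0.170 A

V_out = V_in × N_out/N_in = 220 × 192/4341 = 9.7305 V.
I_out = V_out/R = 9.7305/2.53 = 3.8460 A.
For an ideal transformer I_in N_in = I_out N_out, so I_in = 3.8460 × 192/4341 = 0.170 A.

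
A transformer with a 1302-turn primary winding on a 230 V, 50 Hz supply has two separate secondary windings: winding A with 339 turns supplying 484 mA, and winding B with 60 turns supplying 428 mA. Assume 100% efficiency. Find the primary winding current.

I_p ≈ 0.146 A

V_A = 230 × 339/1302 = 59.885 V; V_B = 230 × 60/1302 = 10.599 V.
P_out = V_A I_A + V_B I_B = 59.885×0.484 + 10.599×0.428 = 28.984 + 4.5364 = 33.521 W.
Ideal ⇒ P_in = P_out, so I_p = P_out/V_p = 33.521/230 = 0.146 A.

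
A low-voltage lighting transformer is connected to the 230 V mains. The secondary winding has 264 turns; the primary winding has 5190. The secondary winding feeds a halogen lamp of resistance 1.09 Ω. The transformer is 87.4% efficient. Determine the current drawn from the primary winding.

I_p ≈ 0.625 A

V_s = 230 × 264/5190 = 11.699 V.
I_s = V_s/R = 11.699/1.09 = 10.733 A.
P_out = V_s I_s = 11.699 × 10.733 = 125.57 W.
P_in = P_out/η = 125.57/0.874 = 143.68 W.
I_p = P_in/V_p = 143.68/230 = 0.625 A.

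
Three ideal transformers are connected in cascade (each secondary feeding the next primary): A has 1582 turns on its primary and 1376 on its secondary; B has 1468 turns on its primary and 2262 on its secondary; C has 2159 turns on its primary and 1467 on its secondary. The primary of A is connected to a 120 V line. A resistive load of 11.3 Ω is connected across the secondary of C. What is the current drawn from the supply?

I_supply ≈ 8.81 A

After A: V = 120.00 × 1376/1582 = 104.37 V.
After B: V = 104.37 × 2262/1468 = 160.83 V.
After C: V = 160.83 × 1467/2159 = 109.28 V.
I_load = 109.28/11.3 = 9.6707 A, so P_out = 109.28 × 9.6707 = 1056.8 W.
All ideal ⇒ P_in = P_out, so I_supply = 1056.8/120 = 8.81 A.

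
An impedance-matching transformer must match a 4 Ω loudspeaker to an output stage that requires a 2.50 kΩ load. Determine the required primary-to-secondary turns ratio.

N_p/N_s ≈ 25.0

Z_p/Z_s = (N_p/N_s)², so N_p/N_s = √(2500/4) = √625 = 25.0.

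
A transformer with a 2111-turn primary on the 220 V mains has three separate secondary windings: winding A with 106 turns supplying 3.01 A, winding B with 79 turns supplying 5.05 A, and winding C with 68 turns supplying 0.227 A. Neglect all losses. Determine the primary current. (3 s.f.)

V_A = 220 × 106/2111 = 11.047 V; V_B = 220 × 79/2111 = 8.2331 V; V_C = 220 × 68/2111 = 7.0867 V.
P_out = V_A I_A + V_B I_B + V_C I_C = 11.047×3.01 + 8.2331×5.05 + 7.0867×0.227 = 33.251 + 41.577 + 1.6087 = 76.437 W.
Ideal ⇒ P_in = P_out, so I_p = P_out/V_p = 76.437/220 = 0.347 A.

I_p ≈ 0.347 A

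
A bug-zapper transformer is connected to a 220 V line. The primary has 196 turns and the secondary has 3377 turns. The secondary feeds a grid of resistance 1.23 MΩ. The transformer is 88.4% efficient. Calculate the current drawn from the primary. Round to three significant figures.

V_s = 220 × 3377/196 = 3790.5 V.
I_s = V_s/R = 3790.5/(1.23×10^6) = 0.0030817 A.
P_out = V_s I_s = 3790.5 × 0.0030817 = 11.681 W.
P_in = P_out/η = 11.681/0.884 = 13.214 W.
I_p = P_in/V_p = 13.214/220 = 0.0601 A.

I_p ≈ 0.0601 A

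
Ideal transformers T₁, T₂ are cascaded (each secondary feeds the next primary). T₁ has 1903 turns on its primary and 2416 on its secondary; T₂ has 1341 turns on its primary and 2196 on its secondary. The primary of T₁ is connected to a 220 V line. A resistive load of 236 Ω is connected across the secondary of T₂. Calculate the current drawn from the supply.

I_supply ≈ 4.03 A

Secondary of T₁: V = 220.00 × 2416/1903 = 279.31 V.
Secondary of T₂: V = 279.31 × 2196/1341 = 457.39 V.
I_load = 457.39/236 = 1.9381 A, so P_out = 457.39 × 1.9381 = 886.46 W.
All ideal ⇒ P_in = P_out, so I_supply = 886.46/220 = 4.03 A.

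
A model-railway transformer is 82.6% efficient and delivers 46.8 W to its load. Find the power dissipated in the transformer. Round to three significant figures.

P_in = P_out/η = 46.8/0.826 = 56.6586 W.
P_loss = P_in − P_out = 56.6586 − 46.8 = 9.86 W.

P_loss ≈ 9.86 W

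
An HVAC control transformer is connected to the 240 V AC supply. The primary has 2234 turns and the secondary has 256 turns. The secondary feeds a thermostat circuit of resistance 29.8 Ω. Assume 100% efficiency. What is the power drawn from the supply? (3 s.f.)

P ≈ 25.4 W

V_s = V_p × N_s/N_p = 240 × 256/2234 = 27.502 V.
I_s = V_s/R = 27.502/29.8 = 0.92289 A.
I_p = I_s × N_s/N_p = 0.92289 × 256/2234 = 0.10576 A.
P = V_p I_p = 240 × 0.10576 = 25.4 W.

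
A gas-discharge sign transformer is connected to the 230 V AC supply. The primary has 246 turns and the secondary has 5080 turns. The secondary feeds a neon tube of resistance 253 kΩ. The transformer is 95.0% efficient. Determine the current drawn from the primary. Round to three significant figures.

I_p ≈ 0.408 A

V_s = 230 × 5080/246 = 4749.6 V.
I_s = V_s/R = 4749.6/253000 = 0.018773 A.
P_out = V_s I_s = 4749.6 × 0.018773 = 89.165 W.
P_in = P_out/η = 89.165/0.950 = 93.857 W.
I_p = P_in/V_p = 93.857/230 = 0.408 A.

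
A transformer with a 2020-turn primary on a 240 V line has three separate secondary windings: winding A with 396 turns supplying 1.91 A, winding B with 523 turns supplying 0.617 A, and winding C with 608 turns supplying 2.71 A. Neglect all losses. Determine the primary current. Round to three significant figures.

I_p ≈ 1.35 A

V_A = 240 × 396/2020 = 47.050 V; V_B = 240 × 523/2020 = 62.139 V; V_C = 240 × 608/2020 = 72.238 V.
P_out = V_A I_A + V_B I_B + V_C I_C = 47.050×1.91 + 62.139×0.617 + 72.238×2.71 = 89.865 + 38.340 + 195.76 = 323.97 W.
Ideal ⇒ P_in = P_out, so I_p = P_out/V_p = 323.97/240 = 1.35 A.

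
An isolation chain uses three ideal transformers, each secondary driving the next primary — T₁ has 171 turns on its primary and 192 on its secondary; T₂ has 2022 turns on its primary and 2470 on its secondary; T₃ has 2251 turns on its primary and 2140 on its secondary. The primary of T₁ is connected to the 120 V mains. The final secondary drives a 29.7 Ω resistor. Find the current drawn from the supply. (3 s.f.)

Secondary of T₁: V = 120.00 × 192/171 = 134.74 V.
Secondary of T₂: V = 134.74 × 2470/2022 = 164.59 V.
Secondary of T₃: V = 164.59 × 2140/2251 = 156.47 V.
I_load = 156.47/29.7 = 5.2685 A, so P_out = 156.47 × 5.2685 = 824.37 W.
All ideal ⇒ P_in = P_out, so I_supply = 824.37/120 = 6.87 A.

I_supply ≈ 6.87 A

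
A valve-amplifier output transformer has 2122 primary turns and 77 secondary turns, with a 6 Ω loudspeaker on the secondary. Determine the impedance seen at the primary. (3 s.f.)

Z_p = (N_p/N_s)² × Z_s = (2122/77)² × 6 = 4560 Ω.

Z_p ≈ 4560 Ω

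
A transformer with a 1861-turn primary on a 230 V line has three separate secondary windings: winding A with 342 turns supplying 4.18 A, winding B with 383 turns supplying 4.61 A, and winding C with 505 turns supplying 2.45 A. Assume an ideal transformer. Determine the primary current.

V_A = 230 × 342/1861 = 42.268 V; V_B = 230 × 383/1861 = 47.335 V; V_C = 230 × 505/1861 = 62.413 V.
P_out = V_A I_A + V_B I_B + V_C I_C = 42.268×4.18 + 47.335×4.61 + 62.413×2.45 = 176.68 + 218.21 + 152.91 = 547.80 W.
Ideal ⇒ P_in = P_out, so I_p = P_out/V_p = 547.80/230 = 2.38 A.

I_p ≈ 2.38 A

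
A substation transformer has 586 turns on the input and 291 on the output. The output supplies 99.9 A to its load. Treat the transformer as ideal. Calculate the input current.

I_in ≈ 49.6 A

For an ideal transformer I_in/I_out = N_out/N_in, so I_in = 99.9 × 291/586 = 49.6 A.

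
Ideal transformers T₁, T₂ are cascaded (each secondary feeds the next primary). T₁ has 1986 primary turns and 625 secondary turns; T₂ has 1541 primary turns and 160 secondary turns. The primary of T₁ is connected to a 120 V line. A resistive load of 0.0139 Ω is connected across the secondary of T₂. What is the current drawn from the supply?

After T₁: V = 120.00 × 625/1986 = 37.764 V.
After T₂: V = 37.764 × 160/1541 = 3.9210 V.
I_load = 3.9210/0.0139 = 282.09 A, so P_out = 3.9210 × 282.09 = 1106.1 W.
All ideal ⇒ P_in = P_out, so I_supply = 1106.1/120 = 9.22 A.

I_supply ≈ 9.22 A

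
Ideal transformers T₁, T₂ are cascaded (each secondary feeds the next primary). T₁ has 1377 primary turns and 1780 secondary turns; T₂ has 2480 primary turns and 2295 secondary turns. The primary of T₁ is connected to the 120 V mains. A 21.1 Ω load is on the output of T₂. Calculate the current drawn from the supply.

I_supply ≈ 8.14 A

Secondary of T₁: V = 120.00 × 1780/1377 = 155.12 V.
Secondary of T₂: V = 155.12 × 2295/2480 = 143.55 V.
I_load = 143.55/21.1 = 6.8032 A, so P_out = 143.55 × 6.8032 = 976.59 W.
All ideal ⇒ P_in = P_out, so I_supply = 976.59/120 = 8.14 A.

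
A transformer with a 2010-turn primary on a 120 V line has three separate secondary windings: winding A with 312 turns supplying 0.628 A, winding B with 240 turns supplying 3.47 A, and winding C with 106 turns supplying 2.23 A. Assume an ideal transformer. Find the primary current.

V_A = 120 × 312/2010 = 18.627 V; V_B = 120 × 240/2010 = 14.328 V; V_C = 120 × 106/2010 = 6.3284 V.
P_out = V_A I_A + V_B I_B + V_C I_C = 18.627×0.628 + 14.328×3.47 + 6.3284×2.23 = 11.698 + 49.719 + 14.112 = 75.529 W.
Ideal ⇒ P_in = P_out, so I_p = P_out/V_p = 75.529/120 = 0.629 A.

I_p ≈ 0.629 A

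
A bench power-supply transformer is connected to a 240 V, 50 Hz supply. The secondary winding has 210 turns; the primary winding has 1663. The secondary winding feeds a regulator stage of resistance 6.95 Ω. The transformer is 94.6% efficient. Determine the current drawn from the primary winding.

V_s = 240 × 210/1663 = 30.307 V.
I_s = V_s/R = 30.307/6.95 = 4.3607 A.
P_out = V_s I_s = 30.307 × 4.3607 = 132.16 W.
P_in = P_out/η = 132.16/0.946 = 139.70 W.
I_p = P_in/V_p = 139.70/240 = 0.582 A.

I_p ≈ 0.582 A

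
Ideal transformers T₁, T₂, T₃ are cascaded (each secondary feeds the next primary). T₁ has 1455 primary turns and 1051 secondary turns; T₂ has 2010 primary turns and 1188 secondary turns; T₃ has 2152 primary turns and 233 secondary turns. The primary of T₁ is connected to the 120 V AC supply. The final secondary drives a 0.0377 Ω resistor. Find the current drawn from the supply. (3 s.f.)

I_supply ≈ 6.80 A

Secondary of T₁: V = 120.00 × 1051/1455 = 86.680 V.
Secondary of T₂: V = 86.680 × 1188/2010 = 51.232 V.
Secondary of T₃: V = 51.232 × 233/2152 = 5.5470 V.
I_load = 5.5470/0.0377 = 147.13 A, so P_out = 5.5470 × 147.13 = 816.15 W.
All ideal ⇒ P_in = P_out, so I_supply = 816.15/120 = 6.80 A.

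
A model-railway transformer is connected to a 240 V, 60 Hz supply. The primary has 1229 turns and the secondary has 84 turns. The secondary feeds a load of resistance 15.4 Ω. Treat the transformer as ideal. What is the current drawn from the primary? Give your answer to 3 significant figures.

I_p ≈ 0.0728 A

V_s = V_p × N_s/N_p = 240 × 84/1229 = 16.404 V.
I_s = V_s/R = 16.404/15.4 = 1.0652 A.
For an ideal transformer I_p N_p = I_s N_s, so I_p = 1.0652 × 84/1229 = 0.0728 A.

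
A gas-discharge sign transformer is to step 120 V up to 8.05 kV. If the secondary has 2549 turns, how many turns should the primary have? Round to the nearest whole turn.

N_p = 38 turns

N_p/N_s = V_p/V_s, so N_p = 2549 × 120/8050 = 38.0 ≈ 38 turns.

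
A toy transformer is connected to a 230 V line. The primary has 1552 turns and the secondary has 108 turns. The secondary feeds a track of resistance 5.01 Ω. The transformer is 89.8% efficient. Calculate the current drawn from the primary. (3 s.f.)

V_s = 230 × 108/1552 = 16.005 V.
I_s = V_s/R = 16.005/5.01 = 3.1946 A.
P_out = V_s I_s = 16.005 × 3.1946 = 51.131 W.
P_in = P_out/η = 51.131/0.898 = 56.938 W.
I_p = P_in/V_p = 56.938/230 = 0.248 A.

I_p ≈ 0.248 A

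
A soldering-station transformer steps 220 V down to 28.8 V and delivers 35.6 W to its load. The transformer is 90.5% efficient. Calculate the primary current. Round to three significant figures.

P_in = P_out/η = 35.6/0.905 = 39.337 W.
I_p = P_in/V_p = 39.337/220 = 0.179 A.

I_p ≈ 0.179 A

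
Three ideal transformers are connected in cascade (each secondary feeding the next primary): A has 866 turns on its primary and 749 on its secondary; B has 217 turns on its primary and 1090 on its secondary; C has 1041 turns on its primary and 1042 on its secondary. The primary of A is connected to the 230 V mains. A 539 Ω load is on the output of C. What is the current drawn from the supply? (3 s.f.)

I_supply ≈ 8.07 A

After A: V = 230.00 × 749/866 = 198.93 V.
After B: V = 198.93 × 1090/217 = 999.21 V.
After C: V = 999.21 × 1042/1041 = 1000.2 V.
I_load = 1000.2/539 = 1.8556 A, so P_out = 1000.2 × 1.8556 = 1855.9 W.
All ideal ⇒ P_in = P_out, so I_supply = 1855.9/230 = 8.07 A.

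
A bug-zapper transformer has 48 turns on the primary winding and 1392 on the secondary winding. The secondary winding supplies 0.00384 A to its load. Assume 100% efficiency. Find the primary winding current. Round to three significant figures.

For an ideal transformer I_p/I_s = N_s/N_p, so I_p = 0.00384 × 1392/48 = 0.111 A.

I_p ≈ 0.111 A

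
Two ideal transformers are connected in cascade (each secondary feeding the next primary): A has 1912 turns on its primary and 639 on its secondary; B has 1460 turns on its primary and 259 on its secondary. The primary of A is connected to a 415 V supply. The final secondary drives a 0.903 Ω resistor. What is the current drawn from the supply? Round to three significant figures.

After A: V = 415.00 × 639/1912 = 138.70 V.
After B: V = 138.70 × 259/1460 = 24.604 V.
I_load = 24.604/0.903 = 27.247 A, so P_out = 24.604 × 27.247 = 670.39 W.
All ideal ⇒ P_in = P_out, so I_supply = 670.39/415 = 1.62 A.

I_supply ≈ 1.62 A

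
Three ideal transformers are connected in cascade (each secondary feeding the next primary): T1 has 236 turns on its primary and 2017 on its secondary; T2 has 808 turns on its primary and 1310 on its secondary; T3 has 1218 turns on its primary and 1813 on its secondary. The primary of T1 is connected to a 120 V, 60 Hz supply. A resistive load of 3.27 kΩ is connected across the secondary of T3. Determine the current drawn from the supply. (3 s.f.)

After T1: V = 120.00 × 2017/236 = 1025.6 V.
After T2: V = 1025.6 × 1310/808 = 1662.8 V.
After T3: V = 1662.8 × 1813/1218 = 2475.1 V.
I_load = 2475.1/3270 = 0.75690 A, so P_out = 2475.1 × 0.75690 = 1873.4 W.
All ideal ⇒ P_in = P_out, so I_supply = 1873.4/120 = 15.6 A.

I_supply ≈ 15.6 A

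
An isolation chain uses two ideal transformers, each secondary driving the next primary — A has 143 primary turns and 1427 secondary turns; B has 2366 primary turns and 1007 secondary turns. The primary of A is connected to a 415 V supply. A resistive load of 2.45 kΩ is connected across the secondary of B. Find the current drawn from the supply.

I_supply ≈ 3.06 A

Secondary of A: V = 415.00 × 1427/143 = 4141.3 V.
Secondary of B: V = 4141.3 × 1007/2366 = 1762.6 V.
I_load = 1762.6/2450 = 0.71942 A, so P_out = 1762.6 × 0.71942 = 1268.0 W.
All ideal ⇒ P_in = P_out, so I_supply = 1268.0/415 = 3.06 A.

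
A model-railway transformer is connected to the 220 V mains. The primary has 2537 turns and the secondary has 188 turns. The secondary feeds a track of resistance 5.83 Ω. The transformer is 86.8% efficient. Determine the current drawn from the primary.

V_s = 220 × 188/2537 = 16.303 V.
I_s = V_s/R = 16.303/5.83 = 2.7963 A.
P_out = V_s I_s = 16.303 × 2.7963 = 45.588 W.
P_in = P_out/η = 45.588/0.868 = 52.521 W.
I_p = P_in/V_p = 52.521/220 = 0.239 A.

I_p ≈ 0.239 A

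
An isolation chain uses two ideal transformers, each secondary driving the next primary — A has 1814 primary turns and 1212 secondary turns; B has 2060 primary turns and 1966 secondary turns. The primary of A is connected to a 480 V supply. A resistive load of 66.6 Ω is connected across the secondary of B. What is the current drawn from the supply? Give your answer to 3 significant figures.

I_supply ≈ 2.93 A

Secondary of A: V = 480.00 × 1212/1814 = 320.71 V.
Secondary of B: V = 320.71 × 1966/2060 = 306.07 V.
I_load = 306.07/66.6 = 4.5957 A, so P_out = 306.07 × 4.5957 = 1406.6 W.
All ideal ⇒ P_in = P_out, so I_supply = 1406.6/480 = 2.93 A.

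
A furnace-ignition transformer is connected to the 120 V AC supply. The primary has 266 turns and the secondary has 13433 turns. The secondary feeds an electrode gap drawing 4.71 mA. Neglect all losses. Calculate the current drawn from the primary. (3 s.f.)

I_p ≈ 0.238 A

For an ideal transformer I_p N_p = I_s N_s, so I_p = 0.00471 × 13433/266 = 0.238 A.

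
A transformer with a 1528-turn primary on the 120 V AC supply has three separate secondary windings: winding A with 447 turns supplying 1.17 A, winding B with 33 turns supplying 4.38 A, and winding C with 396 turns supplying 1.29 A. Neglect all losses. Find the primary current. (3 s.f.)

V_A = 120 × 447/1528 = 35.105 V; V_B = 120 × 33/1528 = 2.5916 V; V_C = 120 × 396/1528 = 31.099 V.
P_out = V_A I_A + V_B I_B + V_C I_C = 35.105×1.17 + 2.5916×4.38 + 31.099×1.29 = 41.073 + 11.351 + 40.118 = 92.542 W.
Ideal ⇒ P_in = P_out, so I_p = P_out/V_p = 92.542/120 = 0.771 A.

I_p ≈ 0.771 A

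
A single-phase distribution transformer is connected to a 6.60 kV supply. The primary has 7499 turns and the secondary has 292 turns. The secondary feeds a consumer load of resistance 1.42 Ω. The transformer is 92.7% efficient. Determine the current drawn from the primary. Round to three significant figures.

I_p ≈ 7.60 A

V_s = 6600 × 292/7499 = 256.99 V.
I_s = V_s/R = 256.99/1.42 = 180.98 A.
P_out = V_s I_s = 256.99 × 180.98 = 46511 W.
P_in = P_out/η = 46511/0.927 = 50174 W.
I_p = P_in/V_p = 50174/6600 = 7.60 A.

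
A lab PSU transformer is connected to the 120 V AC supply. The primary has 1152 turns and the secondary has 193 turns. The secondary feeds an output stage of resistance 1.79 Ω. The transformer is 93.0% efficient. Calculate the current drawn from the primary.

I_p ≈ 2.02 A

V_s = 120 × 193/1152 = 20.104 V.
I_s = V_s/R = 20.104/1.79 = 11.231 A.
P_out = V_s I_s = 20.104 × 11.231 = 225.80 W.
P_in = P_out/η = 225.80/0.930 = 242.79 W.
I_p = P_in/V_p = 242.79/120 = 2.02 A.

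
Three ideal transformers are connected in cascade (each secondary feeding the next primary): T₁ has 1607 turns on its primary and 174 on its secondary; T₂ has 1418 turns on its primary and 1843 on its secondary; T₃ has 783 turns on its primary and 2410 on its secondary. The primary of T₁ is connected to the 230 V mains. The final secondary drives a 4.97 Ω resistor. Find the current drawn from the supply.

I_supply ≈ 8.68 A

After T₁: V = 230.00 × 174/1607 = 24.904 V.
After T₂: V = 24.904 × 1843/1418 = 32.368 V.
After T₃: V = 32.368 × 2410/783 = 99.624 V.
I_load = 99.624/4.97 = 20.045 A, so P_out = 99.624 × 20.045 = 1997.0 W.
All ideal ⇒ P_in = P_out, so I_supply = 1997.0/230 = 8.68 A.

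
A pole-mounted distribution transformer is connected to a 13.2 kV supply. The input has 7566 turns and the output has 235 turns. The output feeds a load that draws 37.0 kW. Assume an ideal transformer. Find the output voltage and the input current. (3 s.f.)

V_out = V_in × N_out/N_in = 13200 × 235/7566 = 409.99 V.
I_out = P/V_out = 37000/409.99 = 90.246 A.
I_in = I_out × N_out/N_in = 90.246 × 235/7566 = 2.80 A.

V_out ≈ 410 V, I_in ≈ 2.80 A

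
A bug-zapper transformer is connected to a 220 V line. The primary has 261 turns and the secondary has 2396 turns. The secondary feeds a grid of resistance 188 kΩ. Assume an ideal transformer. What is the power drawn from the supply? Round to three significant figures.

P ≈ 21.7 W

V_s = V_p × N_s/N_p = 220 × 2396/261 = 2019.6 V.
I_s = V_s/R = 2019.6/188000 = 0.010743 A.
I_p = I_s × N_s/N_p = 0.010743 × 2396/261 = 0.098618 A.
P = V_p I_p = 220 × 0.098618 = 21.7 W.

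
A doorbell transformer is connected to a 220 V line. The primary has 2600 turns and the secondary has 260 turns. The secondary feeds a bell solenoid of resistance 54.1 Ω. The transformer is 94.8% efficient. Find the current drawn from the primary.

V_s = 220 × 260/2600 = 22.000 V.
I_s = V_s/R = 22.000/54.1 = 0.40665 A.
P_out = V_s I_s = 22.000 × 0.40665 = 8.9464 W.
P_in = P_out/η = 8.9464/0.948 = 9.4371 W.
I_p = P_in/V_p = 9.4371/220 = 0.0429 A.

I_p ≈ 0.0429 A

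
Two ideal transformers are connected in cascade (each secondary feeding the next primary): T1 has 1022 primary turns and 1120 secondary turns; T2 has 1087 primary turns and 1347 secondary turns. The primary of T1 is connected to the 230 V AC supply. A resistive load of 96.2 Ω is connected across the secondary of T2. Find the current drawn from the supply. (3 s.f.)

I_supply ≈ 4.41 A

Secondary of T1: V = 230.00 × 1120/1022 = 252.05 V.
Secondary of T2: V = 252.05 × 1347/1087 = 312.34 V.
I_load = 312.34/96.2 = 3.2468 A, so P_out = 312.34 × 3.2468 = 1014.1 W.
All ideal ⇒ P_in = P_out, so I_supply = 1014.1/230 = 4.41 A.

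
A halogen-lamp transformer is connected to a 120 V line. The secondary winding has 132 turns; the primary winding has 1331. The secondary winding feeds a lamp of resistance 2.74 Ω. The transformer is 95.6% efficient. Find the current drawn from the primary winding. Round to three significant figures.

I_p ≈ 0.451 A

V_s = 120 × 132/1331 = 11.901 V.
I_s = V_s/R = 11.901/2.74 = 4.3434 A.
P_out = V_s I_s = 11.901 × 4.3434 = 51.690 W.
P_in = P_out/η = 51.690/0.956 = 54.069 W.
I_p = P_in/V_p = 54.069/120 = 0.451 A.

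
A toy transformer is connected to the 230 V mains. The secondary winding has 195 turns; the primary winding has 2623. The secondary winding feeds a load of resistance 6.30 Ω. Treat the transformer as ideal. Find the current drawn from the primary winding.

V_s = V_p × N_s/N_p = 230 × 195/2623 = 17.099 V.
I_s = V_s/R = 17.099/6.30 = 2.7141 A.
For an ideal transformer I_p N_p = I_s N_s, so I_p = 2.7141 × 195/2623 = 0.202 A.

I_p ≈ 0.202 A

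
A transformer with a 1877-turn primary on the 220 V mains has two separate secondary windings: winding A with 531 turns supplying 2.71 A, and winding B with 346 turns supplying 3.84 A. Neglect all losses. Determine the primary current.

V_A = 220 × 531/1877 = 62.238 V; V_B = 220 × 346/1877 = 40.554 V.
P_out = V_A I_A + V_B I_B = 62.238×2.71 + 40.554×3.84 = 168.66 + 155.73 = 324.39 W.
Ideal ⇒ P_in = P_out, so I_p = P_out/V_p = 324.39/220 = 1.47 A.

I_p ≈ 1.47 A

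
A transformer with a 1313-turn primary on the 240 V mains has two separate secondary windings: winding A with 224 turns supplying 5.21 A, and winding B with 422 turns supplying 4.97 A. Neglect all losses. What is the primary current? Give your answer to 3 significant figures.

V_A = 240 × 224/1313 = 40.944 V; V_B = 240 × 422/1313 = 77.136 V.
P_out = V_A I_A + V_B I_B = 40.944×5.21 + 77.136×4.97 = 213.32 + 383.37 = 596.69 W.
Ideal ⇒ P_in = P_out, so I_p = P_out/V_p = 596.69/240 = 2.49 A.

I_p ≈ 2.49 A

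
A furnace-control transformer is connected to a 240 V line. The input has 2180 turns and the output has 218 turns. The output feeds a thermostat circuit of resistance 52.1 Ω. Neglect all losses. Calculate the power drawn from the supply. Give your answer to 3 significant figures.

P ≈ 11.1 W

V_out = V_in × N_out/N_in = 240 × 218/2180 = 24.000 V.
I_out = V_out/R = 24.000/52.1 = 0.46065 A.
I_in = I_out × N_out/N_in = 0.46065 × 218/2180 = 0.046065 A.
P = V_in I_in = 240 × 0.046065 = 11.1 W.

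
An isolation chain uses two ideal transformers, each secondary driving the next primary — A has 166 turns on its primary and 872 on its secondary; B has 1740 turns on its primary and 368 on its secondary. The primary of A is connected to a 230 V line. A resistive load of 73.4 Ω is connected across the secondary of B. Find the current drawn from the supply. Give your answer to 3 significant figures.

I_supply ≈ 3.87 A

Secondary of A: V = 230.00 × 872/166 = 1208.2 V.
Secondary of B: V = 1208.2 × 368/1740 = 255.53 V.
I_load = 255.53/73.4 = 3.4813 A, so P_out = 255.53 × 3.4813 = 889.56 W.
All ideal ⇒ P_in = P_out, so I_supply = 889.56/230 = 3.87 A.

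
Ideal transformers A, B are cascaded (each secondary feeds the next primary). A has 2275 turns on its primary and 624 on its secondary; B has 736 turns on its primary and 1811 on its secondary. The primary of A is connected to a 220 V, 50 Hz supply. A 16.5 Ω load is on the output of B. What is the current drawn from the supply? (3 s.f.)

I_supply ≈ 6.07 A

Secondary of A: V = 220.00 × 624/2275 = 60.343 V.
Secondary of B: V = 60.343 × 1811/736 = 148.48 V.
I_load = 148.48/16.5 = 8.9988 A, so P_out = 148.48 × 8.9988 = 1336.1 W.
All ideal ⇒ P_in = P_out, so I_supply = 1336.1/220 = 6.07 A.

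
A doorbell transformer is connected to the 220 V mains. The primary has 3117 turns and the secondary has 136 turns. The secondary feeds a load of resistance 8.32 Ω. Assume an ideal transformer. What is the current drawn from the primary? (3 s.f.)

I_p ≈ 0.0503 A

V_s = V_p × N_s/N_p = 220 × 136/3117 = 9.5990 V.
I_s = V_s/R = 9.5990/8.32 = 1.1537 A.
For an ideal transformer I_p N_p = I_s N_s, so I_p = 1.1537 × 136/3117 = 0.0503 A.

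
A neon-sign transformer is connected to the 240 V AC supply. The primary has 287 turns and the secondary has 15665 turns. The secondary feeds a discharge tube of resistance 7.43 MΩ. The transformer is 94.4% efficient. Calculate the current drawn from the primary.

V_s = 240 × 15665/287 = 13100 V.
I_s = V_s/R = 13100/(7.43×10^6) = 0.0017631 A.
P_out = V_s I_s = 13100 × 0.0017631 = 23.096 W.
P_in = P_out/η = 23.096/0.944 = 24.466 W.
I_p = P_in/V_p = 24.466/240 = 0.102 A.

I_p ≈ 0.102 A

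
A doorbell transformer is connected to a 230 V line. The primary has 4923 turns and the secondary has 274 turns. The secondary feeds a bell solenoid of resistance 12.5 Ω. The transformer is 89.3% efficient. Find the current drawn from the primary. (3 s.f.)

I_p ≈ 0.0638 A

V_s = 230 × 274/4923 = 12.801 V.
I_s = V_s/R = 12.801/12.5 = 1.0241 A.
P_out = V_s I_s = 12.801 × 1.0241 = 13.110 W.
P_in = P_out/η = 13.110/0.893 = 14.680 W.
I_p = P_in/V_p = 14.680/230 = 0.0638 A.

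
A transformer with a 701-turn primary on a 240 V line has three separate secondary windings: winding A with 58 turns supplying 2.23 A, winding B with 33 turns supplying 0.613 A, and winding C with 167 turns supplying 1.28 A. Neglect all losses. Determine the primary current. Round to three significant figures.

V_A = 240 × 58/701 = 19.857 V; V_B = 240 × 33/701 = 11.298 V; V_C = 240 × 167/701 = 57.175 V.
P_out = V_A I_A + V_B I_B + V_C I_C = 19.857×2.23 + 11.298×0.613 + 57.175×1.28 = 44.282 + 6.9258 + 73.185 = 124.39 W.
Ideal ⇒ P_in = P_out, so I_p = P_out/V_p = 124.39/240 = 0.518 A.

I_p ≈ 0.518 A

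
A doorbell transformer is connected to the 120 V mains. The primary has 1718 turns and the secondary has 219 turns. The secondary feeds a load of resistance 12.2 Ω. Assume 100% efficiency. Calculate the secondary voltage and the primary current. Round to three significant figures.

V_s = V_p × N_s/N_p = 120 × 219/1718 = 15.297 V.
I_s = V_s/R = 15.297/12.2 = 1.2538 A.
I_p = I_s × N_s/N_p = 1.2538 × 219/1718 = 0.160 A.

V_s ≈ 15.3 V, I_p ≈ 0.160 A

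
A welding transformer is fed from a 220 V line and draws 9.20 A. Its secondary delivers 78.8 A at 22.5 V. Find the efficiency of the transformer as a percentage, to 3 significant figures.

η ≈ 87.6%

P_in = 220 × 9.20 = 2024.00 W.
P_out = 22.5 × 78.8 = 1773.00 W.
η = P_out/P_in = 1773.00/2024.00 = 0.876.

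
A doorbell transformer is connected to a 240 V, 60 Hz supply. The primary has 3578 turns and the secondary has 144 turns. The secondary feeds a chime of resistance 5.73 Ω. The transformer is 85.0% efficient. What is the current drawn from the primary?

V_s = 240 × 144/3578 = 9.6590 V.
I_s = V_s/R = 9.6590/5.73 = 1.6857 A.
P_out = V_s I_s = 9.6590 × 1.6857 = 16.282 W.
P_in = P_out/η = 16.282/0.850 = 19.155 W.
I_p = P_in/V_p = 19.155/240 = 0.0798 A.

I_p ≈ 0.0798 A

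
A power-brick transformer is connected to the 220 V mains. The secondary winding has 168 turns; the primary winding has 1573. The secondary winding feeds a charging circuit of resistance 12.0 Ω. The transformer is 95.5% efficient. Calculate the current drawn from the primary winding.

I_p ≈ 0.219 A

V_s = 220 × 168/1573 = 23.497 V.
I_s = V_s/R = 23.497/12.0 = 1.9580 A.
P_out = V_s I_s = 23.497 × 1.9580 = 46.007 W.
P_in = P_out/η = 46.007/0.955 = 48.175 W.
I_p = P_in/V_p = 48.175/220 = 0.219 A.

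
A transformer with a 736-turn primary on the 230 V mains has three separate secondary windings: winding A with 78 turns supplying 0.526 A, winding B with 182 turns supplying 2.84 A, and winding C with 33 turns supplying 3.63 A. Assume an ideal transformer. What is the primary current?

I_p ≈ 0.921 A

V_A = 230 × 78/736 = 24.375 V; V_B = 230 × 182/736 = 56.875 V; V_C = 230 × 33/736 = 10.312 V.
P_out = V_A I_A + V_B I_B + V_C I_C = 24.375×0.526 + 56.875×2.84 + 10.312×3.63 = 12.821 + 161.53 + 37.434 = 211.78 W.
Ideal ⇒ P_in = P_out, so I_p = P_out/V_p = 211.78/230 = 0.921 A.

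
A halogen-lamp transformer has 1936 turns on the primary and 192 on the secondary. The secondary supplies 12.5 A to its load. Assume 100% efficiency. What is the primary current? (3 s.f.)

For an ideal transformer I_p/I_s = N_s/N_p, so I_p = 12.5 × 192/1936 = 1.24 A.

I_p ≈ 1.24 A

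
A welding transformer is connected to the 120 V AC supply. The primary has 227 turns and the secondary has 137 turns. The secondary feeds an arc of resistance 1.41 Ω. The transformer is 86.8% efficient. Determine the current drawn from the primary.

I_p ≈ 35.7 A

V_s = 120 × 137/227 = 72.423 V.
I_s = V_s/R = 72.423/1.41 = 51.364 A.
P_out = V_s I_s = 72.423 × 51.364 = 3719.9 W.
P_in = P_out/η = 3719.9/0.868 = 4285.6 W.
I_p = P_in/V_p = 4285.6/120 = 35.7 A.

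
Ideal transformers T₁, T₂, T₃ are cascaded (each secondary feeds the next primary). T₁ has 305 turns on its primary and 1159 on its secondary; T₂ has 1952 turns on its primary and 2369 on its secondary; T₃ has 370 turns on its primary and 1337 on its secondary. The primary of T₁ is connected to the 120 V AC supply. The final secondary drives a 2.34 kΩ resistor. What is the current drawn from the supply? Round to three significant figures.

I_supply ≈ 14.2 A

Secondary of T₁: V = 120.00 × 1159/305 = 456.00 V.
Secondary of T₂: V = 456.00 × 2369/1952 = 553.41 V.
Secondary of T₃: V = 553.41 × 1337/370 = 1999.8 V.
I_load = 1999.8/2340 = 0.85460 A, so P_out = 1999.8 × 0.85460 = 1709.0 W.
All ideal ⇒ P_in = P_out, so I_supply = 1709.0/120 = 14.2 A.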